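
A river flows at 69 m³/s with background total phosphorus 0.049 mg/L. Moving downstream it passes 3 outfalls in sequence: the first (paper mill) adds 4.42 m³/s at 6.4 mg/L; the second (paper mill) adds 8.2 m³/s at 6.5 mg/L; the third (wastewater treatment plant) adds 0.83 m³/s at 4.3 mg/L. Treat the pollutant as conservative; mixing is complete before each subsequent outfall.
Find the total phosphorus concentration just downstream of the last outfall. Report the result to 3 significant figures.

After outfall 1: Q = 69.00 + 4.420 = 73.42 m³/s; C = (69.00·0.04900 + 4.420·6.400)/73.42 = 0.4313 mg/L.
After outfall 2: Q = 73.42 + 8.200 = 81.62 m³/s; C = (73.42·0.4313 + 8.200·6.500)/81.62 = 1.041 mg/L.
After outfall 3: Q = 81.62 + 0.8300 = 82.45 m³/s; C = (81.62·1.041 + 0.8300·4.300)/82.45 = 1.074 mg/L.

1.07 mg/L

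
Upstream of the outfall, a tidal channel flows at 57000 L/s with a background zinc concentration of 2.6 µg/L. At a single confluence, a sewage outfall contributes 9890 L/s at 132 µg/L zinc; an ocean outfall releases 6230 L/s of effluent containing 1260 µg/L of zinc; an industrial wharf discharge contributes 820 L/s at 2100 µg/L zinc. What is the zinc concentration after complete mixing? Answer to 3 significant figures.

Mixed concentration C = ΣQC/ΣQ = (57000·2.600 + 9890·132.0 + 6230·1260 + 820.0·2100) / 73940 = 11030000/73940 = 149.1 µg/L.

149 µg/L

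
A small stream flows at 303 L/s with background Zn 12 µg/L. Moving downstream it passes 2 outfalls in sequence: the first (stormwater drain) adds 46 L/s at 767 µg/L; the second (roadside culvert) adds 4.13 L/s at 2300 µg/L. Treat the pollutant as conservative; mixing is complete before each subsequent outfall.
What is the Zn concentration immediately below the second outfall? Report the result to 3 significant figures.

After outfall 1: Q = 303.0 + 46.00 = 349.0 L/s; C = (303.0·12.00 + 46.00·767.0)/349.0 = 111.5 µg/L.
After outfall 2: Q = 349.0 + 4.130 = 353.1 L/s; C = (349.0·111.5 + 4.130·2300)/353.1 = 137.1 µg/L.

137 µg/L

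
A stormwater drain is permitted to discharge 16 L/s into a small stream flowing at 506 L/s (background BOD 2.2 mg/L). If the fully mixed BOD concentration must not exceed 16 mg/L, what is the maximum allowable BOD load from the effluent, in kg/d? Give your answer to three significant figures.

625 kg/d

Mass balance at the limit: 506.0·2.200 + 16.00·Cₑ = 522.0·16 → Cₑ = 452.4 mg/L.
16.00 L/s = 0.01600 m³/s. Load = 0.01600 m³/s × 452.4 g/m³ × 86 400 s/d = 625.4 kg/d.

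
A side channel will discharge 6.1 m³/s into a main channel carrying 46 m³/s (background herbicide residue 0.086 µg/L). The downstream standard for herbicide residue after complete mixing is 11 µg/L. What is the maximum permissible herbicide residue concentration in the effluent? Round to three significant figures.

At the limit, (Qr·Cr + Qe·Cₑ)/(Qr + Qe) = 11:
Cₑ = (52.10·11 − 46.00·0.08600) / 6.100 = 93.30 µg/L.

93.3 µg/L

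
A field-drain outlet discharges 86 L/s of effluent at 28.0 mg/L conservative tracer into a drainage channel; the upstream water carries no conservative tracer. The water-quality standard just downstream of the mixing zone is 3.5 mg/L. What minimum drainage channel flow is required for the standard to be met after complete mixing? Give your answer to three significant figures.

602 L/s

Set C_mix = 3.5: (Q·0 + 86.00·28.00) / (Q + 86.00) = 3.5
→ Q = 86.00·(28.00 − 3.5)/(3.5 − 0) = 602.0 L/s.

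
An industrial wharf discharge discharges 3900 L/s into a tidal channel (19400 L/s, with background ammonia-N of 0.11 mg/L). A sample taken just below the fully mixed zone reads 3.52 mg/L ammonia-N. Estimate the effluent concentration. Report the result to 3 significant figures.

20.5 mg/L

Mass balance: 19400·0.1100 + 3900·Cₑ = 23300·3.520
→ Cₑ = (23300·3.520 − 19400·0.1100) / 3900 = 20.48 mg/L.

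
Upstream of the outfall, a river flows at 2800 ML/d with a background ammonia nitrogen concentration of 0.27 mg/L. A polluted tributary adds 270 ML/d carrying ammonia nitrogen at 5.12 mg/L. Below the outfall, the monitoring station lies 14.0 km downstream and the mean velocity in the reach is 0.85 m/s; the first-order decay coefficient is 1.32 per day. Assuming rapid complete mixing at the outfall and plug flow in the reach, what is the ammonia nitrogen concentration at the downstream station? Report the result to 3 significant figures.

0.542 mg/L

Mixed concentration C = ΣQC/ΣQ = (2800·0.2700 + 270.0·5.120) / 3070 = 2138/3070 = 0.6965 mg/L.
Travel time t = 14.0·1000 / 0.85 = 16470 s = 4.575 h.
First-order decay: C = 0.6965·exp(−k·t) = 0.6965·0.7775 = 0.5416 mg/L.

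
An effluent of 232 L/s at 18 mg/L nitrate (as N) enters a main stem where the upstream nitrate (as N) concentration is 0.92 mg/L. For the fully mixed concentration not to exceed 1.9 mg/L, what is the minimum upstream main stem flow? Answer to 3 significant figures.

Set C_mix = 1.9: (Q·0.9200 + 232.0·18.00) / (Q + 232.0) = 1.9
→ Q = 232.0·(18.00 − 1.9)/(1.9 − 0.9200) = 3811 L/s.

3810 L/s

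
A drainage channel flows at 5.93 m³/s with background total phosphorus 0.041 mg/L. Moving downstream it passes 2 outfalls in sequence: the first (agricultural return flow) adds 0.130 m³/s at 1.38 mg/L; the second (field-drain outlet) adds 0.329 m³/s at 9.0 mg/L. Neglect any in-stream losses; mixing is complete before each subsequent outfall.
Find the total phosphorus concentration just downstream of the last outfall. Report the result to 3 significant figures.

Outfall 1: combined Q = 6.060 m³/s; C = (5.930·0.04100 + 0.1300·1.380)/6.060 = 0.06972 mg/L.
Outfall 2: combined Q = 6.389 m³/s; C = (6.060·0.06972 + 0.3290·9.000)/6.389 = 0.5296 mg/L.

0.530 mg/L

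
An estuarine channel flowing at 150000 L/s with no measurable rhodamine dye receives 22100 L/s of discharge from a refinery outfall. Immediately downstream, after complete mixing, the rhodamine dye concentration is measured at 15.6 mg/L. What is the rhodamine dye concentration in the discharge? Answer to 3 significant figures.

Mass balance: 150000·0 + 22100·Cₑ = 172100·15.60
→ Cₑ = (172100·15.60 − 150000·0) / 22100 = 121.5 mg/L.

121 mg/L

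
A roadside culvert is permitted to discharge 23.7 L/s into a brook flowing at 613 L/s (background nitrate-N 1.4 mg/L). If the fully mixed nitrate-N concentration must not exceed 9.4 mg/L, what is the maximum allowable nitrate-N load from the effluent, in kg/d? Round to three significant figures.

Mass balance at the limit: 613.0·1.400 + 23.70·Cₑ = 636.7·9.4 → Cₑ = 216.3 mg/L.
23.70 L/s = 0.02370 m³/s. Load = 0.02370 m³/s × 216.3 g/m³ × 86 400 s/d = 443.0 kg/d.

443 kg/d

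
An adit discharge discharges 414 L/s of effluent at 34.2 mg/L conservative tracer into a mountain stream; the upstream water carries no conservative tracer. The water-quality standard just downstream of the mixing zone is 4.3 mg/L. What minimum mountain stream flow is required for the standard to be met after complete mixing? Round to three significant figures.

Set C_mix = 4.3: (Q·0 + 414.0·34.20) / (Q + 414.0) = 4.3
→ Q = 414.0·(34.20 − 4.3)/(4.3 − 0) = 2879 L/s.

2880 L/s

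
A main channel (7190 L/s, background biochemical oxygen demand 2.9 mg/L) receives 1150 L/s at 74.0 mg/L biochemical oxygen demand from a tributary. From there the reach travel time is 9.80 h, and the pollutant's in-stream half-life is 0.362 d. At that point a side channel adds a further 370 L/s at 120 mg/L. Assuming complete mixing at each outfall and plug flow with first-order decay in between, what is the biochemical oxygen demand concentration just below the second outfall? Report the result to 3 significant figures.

10.7 mg/L

Flow-weighted average: C = (7190·2.900 + 1150·74.00) / 8340 = 106000/8340 = 12.70 mg/L; combined flow 8340 L/s.
Half-life 0.362 d → k = ln 2 / 0.362 = 1.915 d⁻¹.
Decay over the reach: 12.70·exp(−kt) = 12.70·0.4576 = 5.813 mg/L.
At the second outfall, C = (8340·5.813 + 370.0·120.0) / (8340 + 370.0) = 10.66 mg/L.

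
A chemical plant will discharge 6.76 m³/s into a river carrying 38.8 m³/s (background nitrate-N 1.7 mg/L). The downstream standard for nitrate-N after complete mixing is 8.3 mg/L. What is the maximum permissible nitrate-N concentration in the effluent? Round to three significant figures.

At the limit, (Qr·Cr + Qe·Cₑ)/(Qr + Qe) = 8.3:
Cₑ = (45.56·8.3 − 38.80·1.700) / 6.760 = 46.18 mg/L.

46.2 mg/L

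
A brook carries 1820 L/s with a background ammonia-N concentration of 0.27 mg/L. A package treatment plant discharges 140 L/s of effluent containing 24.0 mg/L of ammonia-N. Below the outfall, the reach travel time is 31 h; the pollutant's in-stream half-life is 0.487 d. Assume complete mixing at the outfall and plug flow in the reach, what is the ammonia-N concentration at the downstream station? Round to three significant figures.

Conservation of mass: C = (1820·0.2700 + 140.0·24.00) / 1960 = 3851/1960 = 1.965 mg/L.
Half-life 0.487 d → k = ln 2 / 0.487 = 1.423 d⁻¹.
After decay, C = 1.965 × e^(−kt) = 1.965 × 0.1591 = 0.3126 mg/L.

0.313 mg/L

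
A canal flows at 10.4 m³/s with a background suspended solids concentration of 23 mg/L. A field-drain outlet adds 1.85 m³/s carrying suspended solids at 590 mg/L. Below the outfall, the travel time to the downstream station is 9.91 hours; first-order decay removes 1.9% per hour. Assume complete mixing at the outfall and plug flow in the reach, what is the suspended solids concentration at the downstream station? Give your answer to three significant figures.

89.8 mg/L

Conservation of mass: C = (10.40·23.00 + 1.850·590.0) / 12.25 = 1331/12.25 = 108.6 mg/L.
1.9%/h lost → k = −ln(1 − 0.019) = 0.01918 h⁻¹.
After decay, C = 108.6 × e^(−kt) = 108.6 × 0.8269 = 89.82 mg/L.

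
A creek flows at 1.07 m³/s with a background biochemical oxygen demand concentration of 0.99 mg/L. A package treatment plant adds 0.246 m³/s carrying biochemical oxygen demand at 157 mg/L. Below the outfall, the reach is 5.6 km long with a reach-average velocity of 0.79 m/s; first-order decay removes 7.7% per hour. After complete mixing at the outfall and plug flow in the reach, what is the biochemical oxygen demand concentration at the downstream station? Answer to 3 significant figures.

25.8 mg/L

Mixed concentration C = ΣQC/ΣQ = (1.070·0.9900 + 0.2460·157.0) / 1.316 = 39.68/1.316 = 30.15 mg/L.
Travel time t = 5.6·1000 / 0.79 = 7089 s = 1.969 h.
7.7%/h lost → k = −ln(1 − 0.077) = 0.08013 h⁻¹.
After decay, C = 30.15 × e^(−kt) = 30.15 × 0.8540 = 25.75 mg/L.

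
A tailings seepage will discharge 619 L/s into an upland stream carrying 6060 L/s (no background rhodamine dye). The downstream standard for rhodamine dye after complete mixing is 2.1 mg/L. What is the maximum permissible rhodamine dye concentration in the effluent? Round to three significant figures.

At the limit, (Qr·Cr + Qe·Cₑ)/(Qr + Qe) = 2.1:
Cₑ = (6679·2.1 − 6060·0) / 619.0 = 22.66 mg/L.

22.7 mg/L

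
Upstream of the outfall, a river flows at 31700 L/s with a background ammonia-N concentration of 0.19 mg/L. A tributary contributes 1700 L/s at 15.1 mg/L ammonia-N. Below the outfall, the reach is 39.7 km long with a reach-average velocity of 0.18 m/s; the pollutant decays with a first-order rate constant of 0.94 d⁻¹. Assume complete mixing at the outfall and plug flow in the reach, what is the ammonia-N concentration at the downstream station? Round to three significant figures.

Flow-weighted average: C = (31700·0.1900 + 1700·15.10) / 33400 = 31690/33400 = 0.9489 mg/L.
Travel time t = 39.7·1000 / 0.18 = 220600 s = 61.27 h.
Applying C = C₀e^(−kt): 0.9489 × 0.09076 = 0.08612 mg/L.

0.0861 mg/L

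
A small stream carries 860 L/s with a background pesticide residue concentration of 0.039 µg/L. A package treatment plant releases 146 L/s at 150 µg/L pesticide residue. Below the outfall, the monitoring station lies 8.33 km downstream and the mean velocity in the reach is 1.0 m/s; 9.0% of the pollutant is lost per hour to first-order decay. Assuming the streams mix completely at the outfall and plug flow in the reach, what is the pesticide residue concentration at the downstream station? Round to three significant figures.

17.5 µg/L

Conservation of mass: C = (860.0·0.03900 + 146.0·150.0) / 1006 = 21930/1006 = 21.80 µg/L.
Travel time t = 8.33·1000 / 1.0 = 8330 s = 2.314 h.
9.0%/h lost → k = −ln(1 − 0.09) = 0.09431 h⁻¹.
Applying C = C₀e^(−kt): 21.80 × 0.8039 = 17.53 µg/L.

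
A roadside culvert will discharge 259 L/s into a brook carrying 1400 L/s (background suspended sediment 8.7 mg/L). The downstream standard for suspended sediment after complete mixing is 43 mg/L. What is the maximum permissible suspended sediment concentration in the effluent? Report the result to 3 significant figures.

At the limit, (Qr·Cr + Qe·Cₑ)/(Qr + Qe) = 43:
Cₑ = (1659·43 − 1400·8.700) / 259.0 = 228.4 mg/L.

228 mg/L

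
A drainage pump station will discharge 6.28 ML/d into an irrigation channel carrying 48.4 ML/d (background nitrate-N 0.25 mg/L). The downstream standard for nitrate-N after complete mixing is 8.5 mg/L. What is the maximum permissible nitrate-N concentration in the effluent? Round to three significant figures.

72.1 mg/L

At the limit, (Qr·Cr + Qe·Cₑ)/(Qr + Qe) = 8.5:
Cₑ = (54.68·8.5 − 48.40·0.2500) / 6.280 = 72.08 mg/L.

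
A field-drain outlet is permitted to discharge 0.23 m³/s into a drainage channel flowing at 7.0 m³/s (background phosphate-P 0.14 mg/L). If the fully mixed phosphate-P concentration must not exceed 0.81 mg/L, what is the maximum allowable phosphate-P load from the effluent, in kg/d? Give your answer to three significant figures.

Mass balance at the limit: 7.000·0.1400 + 0.2300·Cₑ = 7.230·0.81 → Cₑ = 21.20 mg/L.
Load = 0.2300 m³/s × 21.20 g/m³ × 86 400 s/d = 421.3 kg/d.

421 kg/d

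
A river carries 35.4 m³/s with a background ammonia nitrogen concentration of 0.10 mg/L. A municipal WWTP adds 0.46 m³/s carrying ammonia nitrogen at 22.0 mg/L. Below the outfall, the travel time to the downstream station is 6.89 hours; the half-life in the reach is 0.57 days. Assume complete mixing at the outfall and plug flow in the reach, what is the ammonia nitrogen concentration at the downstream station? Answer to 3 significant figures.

Flow-weighted average: C = (35.40·0.1000 + 0.4600·22.00) / 35.86 = 13.66/35.86 = 0.3809 mg/L.
Half-life 0.57 d → k = ln 2 / 0.57 = 1.216 d⁻¹.
Applying C = C₀e^(−kt): 0.3809 × 0.7053 = 0.2687 mg/L.

0.269 mg/L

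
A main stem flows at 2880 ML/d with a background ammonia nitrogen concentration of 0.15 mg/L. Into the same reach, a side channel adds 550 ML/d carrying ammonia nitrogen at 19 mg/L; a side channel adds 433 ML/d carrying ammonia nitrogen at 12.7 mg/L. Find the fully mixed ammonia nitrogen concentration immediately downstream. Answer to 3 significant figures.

After mixing, C = (2880·0.1500 + 550.0·19.00 + 433.0·12.70) / 3863 = 16380/3863 = 4.241 mg/L.

4.24 mg/L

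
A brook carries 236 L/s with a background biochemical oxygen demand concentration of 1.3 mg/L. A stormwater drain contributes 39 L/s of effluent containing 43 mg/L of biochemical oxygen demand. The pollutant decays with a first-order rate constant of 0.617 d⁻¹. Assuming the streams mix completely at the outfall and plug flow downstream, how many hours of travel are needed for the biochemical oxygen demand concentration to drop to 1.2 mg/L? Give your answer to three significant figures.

Mixed concentration C = ΣQC/ΣQ = (236.0·1.300 + 39.00·43.00) / 275.0 = 1984/275.0 = 7.214 mg/L.
7.214·exp(−k·t) = 1.2 → t = ln(7.214/1.2)/k = 251200 s = 69.77 h.

69.8 h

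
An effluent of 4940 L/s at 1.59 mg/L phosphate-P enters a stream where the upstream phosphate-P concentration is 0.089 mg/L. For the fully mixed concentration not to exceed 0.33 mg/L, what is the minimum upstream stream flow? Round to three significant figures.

25800 L/s

Set C_mix = 0.33: (Q·0.08900 + 4940·1.590) / (Q + 4940) = 0.33
→ Q = 4940·(1.590 − 0.33)/(0.33 − 0.08900) = 25830 L/s.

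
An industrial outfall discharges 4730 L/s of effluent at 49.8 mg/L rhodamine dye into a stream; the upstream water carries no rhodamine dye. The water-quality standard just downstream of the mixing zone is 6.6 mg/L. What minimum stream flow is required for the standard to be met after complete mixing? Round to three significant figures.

Set C_mix = 6.6: (Q·0 + 4730·49.80) / (Q + 4730) = 6.6
→ Q = 4730·(49.80 − 6.6)/(6.6 − 0) = 30960 L/s.

31000 L/s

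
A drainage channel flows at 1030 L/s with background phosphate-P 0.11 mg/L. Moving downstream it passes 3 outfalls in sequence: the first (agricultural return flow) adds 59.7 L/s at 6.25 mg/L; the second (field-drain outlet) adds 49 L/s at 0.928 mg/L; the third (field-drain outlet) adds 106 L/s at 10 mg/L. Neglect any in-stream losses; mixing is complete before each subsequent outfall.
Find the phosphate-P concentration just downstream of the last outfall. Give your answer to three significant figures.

1.28 mg/L

Below outfall 1: Q → 1090 L/s, C = (1030·0.1100 + 59.70·6.250)/1090 = 0.4464 mg/L.
Below outfall 2: Q → 1139 L/s, C = (1090·0.4464 + 49.00·0.9280)/1139 = 0.4671 mg/L.
Below outfall 3: Q → 1245 L/s, C = (1139·0.4671 + 106.0·10.00)/1245 = 1.279 mg/L.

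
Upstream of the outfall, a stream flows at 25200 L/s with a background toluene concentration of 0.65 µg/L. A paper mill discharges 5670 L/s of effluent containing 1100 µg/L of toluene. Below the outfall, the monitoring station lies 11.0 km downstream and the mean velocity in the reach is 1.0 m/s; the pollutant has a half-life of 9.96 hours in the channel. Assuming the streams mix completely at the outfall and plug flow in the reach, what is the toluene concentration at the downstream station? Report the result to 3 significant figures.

Mass balance: C = (25200·0.6500 + 5670·1100) / 30870 = 6253000/30870 = 202.6 µg/L.
Travel time t = 11.0·1000 / 1.0 = 11000 s = 3.056 h.
Half-life 9.96 h → k = ln 2 / 9.96 = 0.06959 h⁻¹ = 1.670 d⁻¹.
Decay over the reach: 202.6·exp(−kt) = 202.6·0.8084 = 163.8 µg/L.

164 µg/L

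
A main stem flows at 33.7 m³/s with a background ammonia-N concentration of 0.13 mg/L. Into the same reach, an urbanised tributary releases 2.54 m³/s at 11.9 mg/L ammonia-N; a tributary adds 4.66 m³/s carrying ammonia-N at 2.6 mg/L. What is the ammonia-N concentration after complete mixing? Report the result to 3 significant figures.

Flow-weighted average: C = (33.70·0.1300 + 2.540·11.90 + 4.660·2.600) / 40.90 = 46.72/40.90 = 1.142 mg/L.

1.14 mg/L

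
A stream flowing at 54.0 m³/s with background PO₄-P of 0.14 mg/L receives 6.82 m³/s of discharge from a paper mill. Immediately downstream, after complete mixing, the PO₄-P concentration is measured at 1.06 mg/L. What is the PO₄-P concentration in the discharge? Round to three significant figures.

Mass balance: 54.00·0.1400 + 6.820·Cₑ = 60.82·1.060
→ Cₑ = (60.82·1.060 − 54.00·0.1400) / 6.820 = 8.344 mg/L.

8.34 mg/L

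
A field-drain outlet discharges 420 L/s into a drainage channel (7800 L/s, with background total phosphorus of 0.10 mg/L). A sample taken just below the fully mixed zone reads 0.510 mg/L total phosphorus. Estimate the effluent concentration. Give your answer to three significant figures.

8.12 mg/L

Mass balance: 7800·0.1000 + 420.0·Cₑ = 8220·0.5100
→ Cₑ = (8220·0.5100 − 7800·0.1000) / 420.0 = 8.124 mg/L.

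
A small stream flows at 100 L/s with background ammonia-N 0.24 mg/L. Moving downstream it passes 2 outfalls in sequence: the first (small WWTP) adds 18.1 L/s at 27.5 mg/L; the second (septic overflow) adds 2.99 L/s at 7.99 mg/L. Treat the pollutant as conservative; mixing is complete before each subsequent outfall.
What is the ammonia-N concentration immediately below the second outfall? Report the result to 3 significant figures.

Outfall 1: combined Q = 118.1 L/s; C = (100.0·0.2400 + 18.10·27.50)/118.1 = 4.418 mg/L.
Outfall 2: combined Q = 121.1 L/s; C = (118.1·4.418 + 2.990·7.990)/121.1 = 4.506 mg/L.

4.51 mg/L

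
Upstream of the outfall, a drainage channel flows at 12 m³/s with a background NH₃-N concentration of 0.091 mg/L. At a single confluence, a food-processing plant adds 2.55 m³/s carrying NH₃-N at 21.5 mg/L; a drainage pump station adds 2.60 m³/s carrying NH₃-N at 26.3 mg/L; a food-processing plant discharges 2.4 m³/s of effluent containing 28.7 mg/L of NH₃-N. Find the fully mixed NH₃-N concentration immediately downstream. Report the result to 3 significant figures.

9.88 mg/L

Flow-weighted average: C = (12.00·0.09100 + 2.550·21.50 + 2.600·26.30 + 2.400·28.70) / 19.55 = 193.2/19.55 = 9.881 mg/L.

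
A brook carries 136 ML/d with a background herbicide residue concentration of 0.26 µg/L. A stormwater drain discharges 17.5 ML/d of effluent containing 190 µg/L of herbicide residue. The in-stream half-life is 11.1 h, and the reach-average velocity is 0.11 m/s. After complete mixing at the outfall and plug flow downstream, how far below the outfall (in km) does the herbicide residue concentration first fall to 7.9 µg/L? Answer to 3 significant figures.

Mixed concentration C = ΣQC/ΣQ = (136.0·0.2600 + 17.50·190.0) / 153.5 = 3360/153.5 = 21.89 µg/L.
Half-life 11.1 h → k = ln 2 / 11.1 = 0.06245 h⁻¹ = 1.499 d⁻¹.
Set 21.89·exp(−k·t) = 7.9 → t = ln(21.89/7.9)/k = 58760 s = 16.32 h.
Distance = v·t = 0.11·58760 = 6464 m = 6.464 km.

6.46 km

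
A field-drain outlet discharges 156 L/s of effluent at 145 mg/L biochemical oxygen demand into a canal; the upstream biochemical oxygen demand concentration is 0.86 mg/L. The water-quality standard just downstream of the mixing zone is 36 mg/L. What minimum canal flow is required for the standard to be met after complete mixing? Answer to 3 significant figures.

Set C_mix = 36: (Q·0.8600 + 156.0·145.0) / (Q + 156.0) = 36
→ Q = 156.0·(145.0 − 36)/(36 − 0.8600) = 483.9 L/s.

484 L/s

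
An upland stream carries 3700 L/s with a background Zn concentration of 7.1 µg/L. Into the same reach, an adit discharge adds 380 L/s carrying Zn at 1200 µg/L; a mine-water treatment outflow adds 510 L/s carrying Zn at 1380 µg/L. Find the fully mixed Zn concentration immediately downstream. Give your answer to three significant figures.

258 µg/L

Mass balance: C = (3700·7.100 + 380.0·1200 + 510.0·1380) / 4590 = 1186000/4590 = 258.4 µg/L.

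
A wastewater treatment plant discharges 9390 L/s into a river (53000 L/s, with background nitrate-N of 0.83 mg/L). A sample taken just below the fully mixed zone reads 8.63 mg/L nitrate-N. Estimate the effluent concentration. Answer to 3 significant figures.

Mass balance: 53000·0.8300 + 9390·Cₑ = 62390·8.630
→ Cₑ = (62390·8.630 − 53000·0.8300) / 9390 = 52.66 mg/L.

52.7 mg/L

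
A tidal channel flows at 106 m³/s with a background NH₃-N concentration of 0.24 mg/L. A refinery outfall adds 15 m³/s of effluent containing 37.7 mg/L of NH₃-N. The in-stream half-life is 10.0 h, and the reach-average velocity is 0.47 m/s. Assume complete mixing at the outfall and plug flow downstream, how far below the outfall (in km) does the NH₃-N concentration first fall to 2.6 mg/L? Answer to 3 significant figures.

Mixed concentration C = ΣQC/ΣQ = (106.0·0.2400 + 15.00·37.70) / 121.0 = 590.9/121.0 = 4.884 mg/L.
Half-life 10.0 h → k = ln 2 / 10.0 = 0.06931 h⁻¹ = 1.664 d⁻¹.
Set 4.884·exp(−k·t) = 2.6 → t = ln(4.884/2.6)/k = 32740 s = 9.095 h.
Distance = v·t = 0.47·32740 = 15390 m = 15.39 km.

15.4 km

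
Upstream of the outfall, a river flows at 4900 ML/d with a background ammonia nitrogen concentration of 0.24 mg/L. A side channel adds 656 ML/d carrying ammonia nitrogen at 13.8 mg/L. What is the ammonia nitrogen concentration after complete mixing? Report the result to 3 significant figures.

1.84 mg/L

Mixed concentration C = ΣQC/ΣQ = (4900·0.2400 + 656.0·13.80) / 5556 = 10230/5556 = 1.841 mg/L.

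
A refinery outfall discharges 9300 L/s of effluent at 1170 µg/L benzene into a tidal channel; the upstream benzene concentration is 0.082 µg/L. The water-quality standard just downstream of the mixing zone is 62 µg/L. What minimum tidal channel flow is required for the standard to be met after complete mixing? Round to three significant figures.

166000 L/s

Set C_mix = 62: (Q·0.08200 + 9300·1170) / (Q + 9300) = 62
→ Q = 9300·(1170 − 62)/(62 − 0.08200) = 166400 L/s.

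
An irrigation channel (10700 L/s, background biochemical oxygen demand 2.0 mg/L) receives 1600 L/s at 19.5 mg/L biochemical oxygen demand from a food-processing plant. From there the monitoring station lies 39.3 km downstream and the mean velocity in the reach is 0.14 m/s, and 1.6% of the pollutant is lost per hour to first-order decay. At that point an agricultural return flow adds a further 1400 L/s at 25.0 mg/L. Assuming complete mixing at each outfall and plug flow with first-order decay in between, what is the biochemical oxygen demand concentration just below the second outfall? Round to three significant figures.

Flow-weighted average: C = (10700·2.000 + 1600·19.50) / 12300 = 52600/12300 = 4.276 mg/L; combined flow 12300 L/s.
Travel time t = 39.3·1000 / 0.14 = 280700 s = 77.98 h.
1.6%/h lost → k = −ln(1 − 0.016) = 0.01613 h⁻¹.
First-order decay: C = 4.276·exp(−k·t) = 4.276·0.2843 = 1.216 mg/L.
Second outfall: C = (12300·1.216 + 1400·25.00)/13700 = 3.646 mg/L.

3.65 mg/L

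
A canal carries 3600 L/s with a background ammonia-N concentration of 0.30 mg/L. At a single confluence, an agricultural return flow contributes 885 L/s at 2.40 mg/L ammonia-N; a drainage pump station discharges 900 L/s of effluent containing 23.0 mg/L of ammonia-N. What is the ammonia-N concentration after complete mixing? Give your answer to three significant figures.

Mixed concentration C = ΣQC/ΣQ = (3600·0.3000 + 885.0·2.400 + 900.0·23.00) / 5385 = 23900/5385 = 4.439 mg/L.

4.44 mg/L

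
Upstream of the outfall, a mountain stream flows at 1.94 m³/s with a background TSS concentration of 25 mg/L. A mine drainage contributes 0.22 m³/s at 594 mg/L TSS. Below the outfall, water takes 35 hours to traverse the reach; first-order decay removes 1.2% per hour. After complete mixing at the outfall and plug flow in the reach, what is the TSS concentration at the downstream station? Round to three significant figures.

54.4 mg/L

Mixed concentration C = ΣQC/ΣQ = (1.940·25.00 + 0.2200·594.0) / 2.160 = 179.2/2.160 = 82.95 mg/L.
1.2%/h lost → k = −ln(1 − 0.012) = 0.01207 h⁻¹.
After decay, C = 82.95 × e^(−kt) = 82.95 × 0.6554 = 54.37 mg/L.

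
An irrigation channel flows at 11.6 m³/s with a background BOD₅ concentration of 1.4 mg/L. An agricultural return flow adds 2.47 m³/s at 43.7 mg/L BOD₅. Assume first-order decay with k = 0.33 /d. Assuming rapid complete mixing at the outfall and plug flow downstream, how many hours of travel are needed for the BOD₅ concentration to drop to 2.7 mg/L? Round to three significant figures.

After mixing, C = (11.60·1.400 + 2.470·43.70) / 14.07 = 124.2/14.07 = 8.826 mg/L.
8.826·exp(−k·t) = 2.7 → t = ln(8.826/2.7)/k = 310100 s = 86.14 h.

86.1 h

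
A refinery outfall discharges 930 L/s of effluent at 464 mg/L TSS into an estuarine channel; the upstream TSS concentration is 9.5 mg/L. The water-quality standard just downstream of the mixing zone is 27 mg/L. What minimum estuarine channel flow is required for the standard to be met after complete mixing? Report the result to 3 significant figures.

Set C_mix = 27: (Q·9.500 + 930.0·464.0) / (Q + 930.0) = 27
→ Q = 930.0·(464.0 − 27)/(27 − 9.500) = 23220 L/s.

23200 L/s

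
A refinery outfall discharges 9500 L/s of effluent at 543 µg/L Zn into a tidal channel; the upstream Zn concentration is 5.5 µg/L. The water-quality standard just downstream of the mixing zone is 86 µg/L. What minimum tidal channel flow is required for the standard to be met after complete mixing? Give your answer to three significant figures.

53900 L/s

Set C_mix = 86: (Q·5.500 + 9500·543.0) / (Q + 9500) = 86
→ Q = 9500·(543.0 − 86)/(86 − 5.500) = 53930 L/s.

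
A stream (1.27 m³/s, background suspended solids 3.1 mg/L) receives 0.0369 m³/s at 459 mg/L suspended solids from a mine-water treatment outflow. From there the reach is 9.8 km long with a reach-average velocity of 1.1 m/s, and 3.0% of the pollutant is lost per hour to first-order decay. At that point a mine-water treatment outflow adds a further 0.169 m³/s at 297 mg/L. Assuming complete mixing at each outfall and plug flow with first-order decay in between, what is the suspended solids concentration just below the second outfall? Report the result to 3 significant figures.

47.1 mg/L

Flow-weighted average: C = (1.270·3.100 + 0.03690·459.0) / 1.307 = 20.87/1.307 = 15.97 mg/L; combined flow 1.307 m³/s.
Travel time t = 9.8·1000 / 1.1 = 8909 s = 2.475 h.
3.0%/h lost → k = −ln(1 − 0.03) = 0.03046 h⁻¹.
Decay over the reach: 15.97·exp(−kt) = 15.97·0.9274 = 14.81 mg/L.
Second outfall: C = (1.307·14.81 + 0.1690·297.0)/1.476 = 47.12 mg/L.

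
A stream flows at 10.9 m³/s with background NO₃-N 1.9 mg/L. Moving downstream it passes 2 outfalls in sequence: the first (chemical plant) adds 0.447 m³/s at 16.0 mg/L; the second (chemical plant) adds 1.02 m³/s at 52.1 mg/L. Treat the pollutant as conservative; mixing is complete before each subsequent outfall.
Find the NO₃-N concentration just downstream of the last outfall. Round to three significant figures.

6.55 mg/L

Below outfall 1: Q → 11.35 m³/s, C = (10.90·1.900 + 0.4470·16.00)/11.35 = 2.455 mg/L.
Below outfall 2: Q → 12.37 m³/s, C = (11.35·2.455 + 1.020·52.10)/12.37 = 6.550 mg/L.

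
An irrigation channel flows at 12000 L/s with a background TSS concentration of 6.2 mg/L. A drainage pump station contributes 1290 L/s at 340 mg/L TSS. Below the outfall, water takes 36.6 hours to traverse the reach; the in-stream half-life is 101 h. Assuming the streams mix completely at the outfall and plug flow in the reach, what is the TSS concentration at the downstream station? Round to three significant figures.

Mixed concentration C = ΣQC/ΣQ = (12000·6.200 + 1290·340.0) / 13290 = 513000/13290 = 38.60 mg/L.
Half-life 101 h → k = ln 2 / 101 = 0.006863 h⁻¹ = 0.1647 d⁻¹.
After decay, C = 38.60 × e^(−kt) = 38.60 × 0.7779 = 30.03 mg/L.

30.0 mg/L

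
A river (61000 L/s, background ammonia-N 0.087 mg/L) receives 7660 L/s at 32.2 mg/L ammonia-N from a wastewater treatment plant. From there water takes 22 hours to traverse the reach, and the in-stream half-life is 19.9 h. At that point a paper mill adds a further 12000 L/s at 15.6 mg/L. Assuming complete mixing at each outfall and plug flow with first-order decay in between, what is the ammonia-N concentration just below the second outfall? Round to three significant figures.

3.77 mg/L

Mass balance: C = (61000·0.08700 + 7660·32.20) / 68660 = 252000/68660 = 3.670 mg/L; combined flow 68660 L/s.
Half-life 19.9 h → k = ln 2 / 19.9 = 0.03483 h⁻¹ = 0.8360 d⁻¹.
Applying C = C₀e^(−kt): 3.670 × 0.4647 = 1.705 mg/L.
At the second outfall, C = (68660·1.705 + 12000·15.60) / (68660 + 12000) = 3.773 mg/L.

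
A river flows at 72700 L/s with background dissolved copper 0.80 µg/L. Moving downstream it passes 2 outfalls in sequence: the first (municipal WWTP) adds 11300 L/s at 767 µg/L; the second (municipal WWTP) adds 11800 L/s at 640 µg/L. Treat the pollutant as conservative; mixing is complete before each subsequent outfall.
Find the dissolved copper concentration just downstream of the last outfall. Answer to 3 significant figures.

170 µg/L

Below outfall 1: Q → 84000 L/s, C = (72700·0.8000 + 11300·767.0)/84000 = 103.9 µg/L.
Below outfall 2: Q → 95800 L/s, C = (84000·103.9 + 11800·640.0)/95800 = 169.9 µg/L.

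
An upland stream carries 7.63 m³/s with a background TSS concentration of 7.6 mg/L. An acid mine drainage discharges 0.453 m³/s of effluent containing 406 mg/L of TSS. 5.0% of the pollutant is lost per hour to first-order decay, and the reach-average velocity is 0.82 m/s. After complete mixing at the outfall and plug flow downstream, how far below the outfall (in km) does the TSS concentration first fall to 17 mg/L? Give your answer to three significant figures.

Mass balance: C = (7.630·7.600 + 0.4530·406.0) / 8.083 = 241.9/8.083 = 29.93 mg/L.
5.0%/h lost → k = −ln(1 − 0.05) = 0.05129 h⁻¹.
Set 29.93·exp(−k·t) = 17 → t = ln(29.93/17)/k = 39690 s = 11.03 h.
Distance = v·t = 0.82·39690 = 32550 m = 32.55 km.

32.5 km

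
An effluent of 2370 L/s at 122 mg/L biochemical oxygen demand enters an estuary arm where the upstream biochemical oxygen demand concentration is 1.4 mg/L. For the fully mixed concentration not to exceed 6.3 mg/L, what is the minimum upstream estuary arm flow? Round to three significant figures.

56000 L/s

Set C_mix = 6.3: (Q·1.400 + 2370·122.0) / (Q + 2370) = 6.3
→ Q = 2370·(122.0 − 6.3)/(6.3 − 1.400) = 55960 L/s.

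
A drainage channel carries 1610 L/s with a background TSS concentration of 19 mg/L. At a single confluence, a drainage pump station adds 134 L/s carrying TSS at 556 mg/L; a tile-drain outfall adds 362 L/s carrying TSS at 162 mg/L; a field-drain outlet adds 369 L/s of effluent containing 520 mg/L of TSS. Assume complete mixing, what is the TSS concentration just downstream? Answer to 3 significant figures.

144 mg/L

Mixed concentration C = ΣQC/ΣQ = (1610·19.00 + 134.0·556.0 + 362.0·162.0 + 369.0·520.0) / 2475 = 355600/2475 = 143.7 mg/L.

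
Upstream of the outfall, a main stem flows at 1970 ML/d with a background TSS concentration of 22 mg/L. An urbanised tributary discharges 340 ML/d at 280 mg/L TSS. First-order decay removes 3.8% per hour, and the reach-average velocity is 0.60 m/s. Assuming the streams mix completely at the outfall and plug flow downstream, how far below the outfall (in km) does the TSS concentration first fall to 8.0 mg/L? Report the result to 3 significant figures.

Flow-weighted average: C = (1970·22.00 + 340.0·280.0) / 2310 = 138500/2310 = 59.97 mg/L.
3.8%/h lost → k = −ln(1 − 0.038) = 0.03874 h⁻¹.
Set 59.97·exp(−k·t) = 8.0 → t = ln(59.97/8.0)/k = 187200 s = 52.00 h.
Distance = v·t = 0.60·187200 = 112300 m = 112.3 km.

112 km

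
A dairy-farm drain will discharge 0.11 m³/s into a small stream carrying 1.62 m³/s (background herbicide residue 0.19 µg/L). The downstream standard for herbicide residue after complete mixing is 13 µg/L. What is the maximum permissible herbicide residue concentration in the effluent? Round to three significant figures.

At the limit, (Qr·Cr + Qe·Cₑ)/(Qr + Qe) = 13:
Cₑ = (1.730·13 − 1.620·0.1900) / 0.1100 = 201.7 µg/L.

202 µg/L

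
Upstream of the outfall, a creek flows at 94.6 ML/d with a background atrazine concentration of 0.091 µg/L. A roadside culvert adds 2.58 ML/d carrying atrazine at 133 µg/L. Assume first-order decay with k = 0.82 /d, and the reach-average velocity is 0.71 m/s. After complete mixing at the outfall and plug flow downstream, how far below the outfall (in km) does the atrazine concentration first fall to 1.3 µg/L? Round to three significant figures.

76.6 km

Flow-weighted average: C = (94.60·0.09100 + 2.580·133.0) / 97.18 = 351.7/97.18 = 3.620 µg/L.
Set 3.620·exp(−k·t) = 1.3 → t = ln(3.620/1.3)/k = 107900 s = 29.97 h.
Distance = v·t = 0.71·107900 = 76600 m = 76.60 km.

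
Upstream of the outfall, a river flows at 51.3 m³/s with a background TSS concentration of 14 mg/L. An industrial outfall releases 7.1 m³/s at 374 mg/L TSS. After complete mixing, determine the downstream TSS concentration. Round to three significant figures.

57.8 mg/L

Mass balance: C = (51.30·14.00 + 7.100·374.0) / 58.40 = 3374/58.40 = 57.77 mg/L.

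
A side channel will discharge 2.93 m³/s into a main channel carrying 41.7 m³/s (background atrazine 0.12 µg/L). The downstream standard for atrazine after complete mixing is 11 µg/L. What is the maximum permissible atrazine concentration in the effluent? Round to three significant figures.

166 µg/L

At the limit, (Qr·Cr + Qe·Cₑ)/(Qr + Qe) = 11:
Cₑ = (44.63·11 − 41.70·0.1200) / 2.930 = 165.8 µg/L.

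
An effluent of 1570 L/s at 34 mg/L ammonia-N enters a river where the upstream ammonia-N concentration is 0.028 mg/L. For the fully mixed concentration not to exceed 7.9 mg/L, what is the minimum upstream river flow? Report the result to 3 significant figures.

5210 L/s

Set C_mix = 7.9: (Q·0.02800 + 1570·34.00) / (Q + 1570) = 7.9
→ Q = 1570·(34.00 − 7.9)/(7.9 − 0.02800) = 5205 L/s.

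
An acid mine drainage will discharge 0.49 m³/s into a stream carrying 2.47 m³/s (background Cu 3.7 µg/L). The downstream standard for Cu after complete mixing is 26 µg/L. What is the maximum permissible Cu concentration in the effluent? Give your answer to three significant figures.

At the limit, (Qr·Cr + Qe·Cₑ)/(Qr + Qe) = 26:
Cₑ = (2.960·26 − 2.470·3.700) / 0.4900 = 138.4 µg/L.

138 µg/L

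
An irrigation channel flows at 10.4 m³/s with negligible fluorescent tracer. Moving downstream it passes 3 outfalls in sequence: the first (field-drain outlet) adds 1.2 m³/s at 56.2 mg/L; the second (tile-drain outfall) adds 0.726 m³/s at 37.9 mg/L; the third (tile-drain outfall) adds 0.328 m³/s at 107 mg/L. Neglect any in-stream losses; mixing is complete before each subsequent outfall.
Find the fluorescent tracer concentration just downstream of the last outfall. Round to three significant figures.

Below outfall 1: Q → 11.60 m³/s, C = (10.40·0 + 1.200·56.20)/11.60 = 5.814 mg/L.
Below outfall 2: Q → 12.33 m³/s, C = (11.60·5.814 + 0.7260·37.90)/12.33 = 7.704 mg/L.
Below outfall 3: Q → 12.65 m³/s, C = (12.33·7.704 + 0.3280·107.0)/12.65 = 10.28 mg/L.

10.3 mg/L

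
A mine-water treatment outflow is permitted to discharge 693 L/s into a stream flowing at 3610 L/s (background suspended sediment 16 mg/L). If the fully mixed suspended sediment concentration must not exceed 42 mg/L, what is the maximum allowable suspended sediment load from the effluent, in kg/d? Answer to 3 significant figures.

Mass balance at the limit: 3610·16.00 + 693.0·Cₑ = 4303·42 → Cₑ = 177.4 mg/L.
693.0 L/s = 0.6930 m³/s. Load = 0.6930 m³/s × 177.4 g/m³ × 86 400 s/d = 10620 kg/d.

10600 kg/d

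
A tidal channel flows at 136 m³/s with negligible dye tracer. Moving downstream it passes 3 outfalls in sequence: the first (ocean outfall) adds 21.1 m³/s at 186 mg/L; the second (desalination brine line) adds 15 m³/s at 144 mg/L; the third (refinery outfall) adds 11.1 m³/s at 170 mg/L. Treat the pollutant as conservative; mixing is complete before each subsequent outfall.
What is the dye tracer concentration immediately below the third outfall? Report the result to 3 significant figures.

43.5 mg/L

Below outfall 1: Q → 157.1 m³/s, C = (136.0·0 + 21.10·186.0)/157.1 = 24.98 mg/L.
Below outfall 2: Q → 172.1 m³/s, C = (157.1·24.98 + 15.00·144.0)/172.1 = 35.36 mg/L.
Below outfall 3: Q → 183.2 m³/s, C = (172.1·35.36 + 11.10·170.0)/183.2 = 43.51 mg/L.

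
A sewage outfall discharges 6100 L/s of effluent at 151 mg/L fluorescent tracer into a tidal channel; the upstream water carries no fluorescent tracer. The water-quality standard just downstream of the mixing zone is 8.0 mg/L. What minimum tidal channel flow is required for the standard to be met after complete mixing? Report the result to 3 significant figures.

109000 L/s

Set C_mix = 8.0: (Q·0 + 6100·151.0) / (Q + 6100) = 8.0
→ Q = 6100·(151.0 − 8.0)/(8.0 − 0) = 109000 L/s.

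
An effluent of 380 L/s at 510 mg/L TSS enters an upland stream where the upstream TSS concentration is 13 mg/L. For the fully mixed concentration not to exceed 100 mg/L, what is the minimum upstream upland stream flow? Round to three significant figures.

Set C_mix = 100: (Q·13.00 + 380.0·510.0) / (Q + 380.0) = 100
→ Q = 380.0·(510.0 − 100)/(100 − 13.00) = 1791 L/s.

1790 L/s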